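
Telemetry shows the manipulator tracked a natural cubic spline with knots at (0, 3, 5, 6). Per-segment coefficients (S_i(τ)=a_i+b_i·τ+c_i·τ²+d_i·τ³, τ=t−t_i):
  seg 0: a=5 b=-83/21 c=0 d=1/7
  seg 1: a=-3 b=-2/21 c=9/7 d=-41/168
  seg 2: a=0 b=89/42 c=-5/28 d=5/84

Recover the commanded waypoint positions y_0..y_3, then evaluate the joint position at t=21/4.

y_0 = S_0(0) = a_0 = 5
y_1 = S_1(0) = a_1 = -3
y_2 = S_2(0) = a_2 = 0
y_3 = S_2(1) = 2
t_q=21/4 is in segment 2 (τ=1/4); S_2(τ)=133/256

y_0=5 y_1=-3 y_2=0 y_3=2
S(21/4) = 133/256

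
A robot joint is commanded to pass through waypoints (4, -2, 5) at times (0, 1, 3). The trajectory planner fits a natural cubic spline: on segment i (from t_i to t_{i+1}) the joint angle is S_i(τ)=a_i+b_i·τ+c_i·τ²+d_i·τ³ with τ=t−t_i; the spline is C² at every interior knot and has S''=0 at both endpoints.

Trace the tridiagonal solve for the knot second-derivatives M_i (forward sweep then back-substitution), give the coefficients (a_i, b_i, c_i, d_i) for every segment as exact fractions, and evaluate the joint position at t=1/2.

  seg 0: a=4 b=-91/12 c=0 d=19/12
  seg 1: a=-2 b=-17/6 c=19/4 d=-19/24
S(1/2) = 13/32

Δ: Δ0=-6, Δ1=7/2
row 1: diag=6, rhs=57; c'=1/3, d'=19/2
back: M1=19/2
M: M0=0, M1=19/2, M2=0
seg 0: a=4, c=M0/2=0, d=(M1−M0)/(6·1)=19/12, b=Δ0−h0·(2M0+M1)/6=-91/12
seg 1: a=-2, c=M1/2=19/4, d=(M2−M1)/(6·2)=-19/24, b=Δ1−h1·(2M1+M2)/6=-17/6
t_q=1/2 → seg 0, τ=1/2; S=4+-91/12·τ+0·τ²+19/12·τ³=13/32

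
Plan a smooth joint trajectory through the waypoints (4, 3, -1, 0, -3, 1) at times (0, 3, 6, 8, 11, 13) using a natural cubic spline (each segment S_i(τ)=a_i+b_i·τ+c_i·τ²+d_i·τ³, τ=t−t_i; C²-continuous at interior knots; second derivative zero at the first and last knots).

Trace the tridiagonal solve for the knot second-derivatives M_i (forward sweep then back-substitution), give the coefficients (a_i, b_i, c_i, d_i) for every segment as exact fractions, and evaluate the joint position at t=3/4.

  seg 0: a=4 b=297/2138 c=0 d=-3029/57726
  seg 1: a=3 b=-1366/1069 c=-3029/6414 d=8731/57726
  seg 2: a=-1 b=-59/2138 c=2851/3207 d=-2005/6414
  seg 3: a=0 b=-1429/6414 c=-3164/3207 d=13999/57726
  seg 4: a=-3 b=1300/3207 c=2557/2138 d=-2557/12828
S(3/4) = 558555/136832

Δ: Δ0=-1/3, Δ1=-4/3, Δ2=1/2, Δ3=-1, Δ4=2
row 1: diag=12, rhs=-6; c'=1/4, d'=-1/2
row 2: denom=10−3·1/4=37/4; d'=(11−3·-1/2)/(37/4)=50/37
row 3: denom=10−2·8/37=354/37; d'=(-9−2·50/37)/(354/37)=-433/354
row 4: denom=10−3·37/118=1069/118; d'=(18−3·-433/354)/(1069/118)=2557/1069
back: M4=2557/1069
back: M3=-433/354−37/118·2557/1069=-6328/3207
back: M2=50/37−8/37·-6328/3207=5702/3207
back: M1=-1/2−1/4·5702/3207=-3029/3207
M: M0=0, M1=-3029/3207, M2=5702/3207, M3=-6328/3207, M4=2557/1069, M5=0
seg 0: a=4, c=M0/2=0, d=(M1−M0)/(6·3)=-3029/57726, b=Δ0−h0·(2M0+M1)/6=297/2138
seg 1: a=3, c=M1/2=-3029/6414, d=(M2−M1)/(6·3)=8731/57726, b=Δ1−h1·(2M1+M2)/6=-1366/1069
seg 2: a=-1, c=M2/2=2851/3207, d=(M3−M2)/(6·2)=-2005/6414, b=Δ2−h2·(2M2+M3)/6=-59/2138
seg 3: a=0, c=M3/2=-3164/3207, d=(M4−M3)/(6·3)=13999/57726, b=Δ3−h3·(2M3+M4)/6=-1429/6414
seg 4: a=-3, c=M4/2=2557/2138, d=(M5−M4)/(6·2)=-2557/12828, b=Δ4−h4·(2M4+M5)/6=1300/3207
t_q=3/4 → seg 0, τ=3/4; S=4+297/2138·τ+0·τ²+-3029/57726·τ³=558555/136832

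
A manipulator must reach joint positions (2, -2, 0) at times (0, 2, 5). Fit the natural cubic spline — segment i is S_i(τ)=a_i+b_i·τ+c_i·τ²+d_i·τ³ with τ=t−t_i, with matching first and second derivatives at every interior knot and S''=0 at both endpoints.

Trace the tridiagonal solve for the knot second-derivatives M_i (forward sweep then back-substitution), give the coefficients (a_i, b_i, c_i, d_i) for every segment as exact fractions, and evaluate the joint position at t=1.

  seg 0: a=2 b=-38/15 c=0 d=2/15
  seg 1: a=-2 b=-14/15 c=4/5 d=-4/45
S(1) = -2/5

Δ: Δ0=-2, Δ1=2/3
row 1: diag=10, rhs=16; c'=3/10, d'=8/5
back: M1=8/5
M: M0=0, M1=8/5, M2=0
seg 0: a=2, c=M0/2=0, d=(M1−M0)/(6·2)=2/15, b=Δ0−h0·(2M0+M1)/6=-38/15
seg 1: a=-2, c=M1/2=4/5, d=(M2−M1)/(6·3)=-4/45, b=Δ1−h1·(2M1+M2)/6=-14/15
t_q=1 → seg 0, τ=1; S=2+-38/15·τ+0·τ²+2/15·τ³=-2/5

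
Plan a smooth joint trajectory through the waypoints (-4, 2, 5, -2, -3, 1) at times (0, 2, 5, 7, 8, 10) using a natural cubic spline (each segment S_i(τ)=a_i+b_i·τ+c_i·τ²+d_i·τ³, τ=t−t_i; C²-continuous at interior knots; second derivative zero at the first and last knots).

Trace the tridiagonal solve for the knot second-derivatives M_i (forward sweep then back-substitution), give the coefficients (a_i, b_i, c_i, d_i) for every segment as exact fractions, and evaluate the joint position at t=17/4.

Δ: Δ0=3, Δ1=1, Δ2=-7/2, Δ3=-1, Δ4=2
row 1: diag=10, rhs=-12; c'=3/10, d'=-6/5
row 2: denom=10−3·3/10=91/10; d'=(-27−3·-6/5)/(91/10)=-18/7
row 3: denom=6−2·20/91=506/91; d'=(15−2·-18/7)/(506/91)=1833/506
row 4: denom=6−1·91/506=2945/506; d'=(18−1·1833/506)/(2945/506)=1455/589
back: M4=1455/589
back: M3=1833/506−91/506·1455/589=1872/589
back: M2=-18/7−20/91·1872/589=-1926/589
back: M1=-6/5−3/10·-1926/589=-129/589
M: M0=0, M1=-129/589, M2=-1926/589, M3=1872/589, M4=1455/589, M5=0
seg 0: a=-4, c=M0/2=0, d=(M1−M0)/(6·2)=-43/2356, b=Δ0−h0·(2M0+M1)/6=1810/589
seg 1: a=2, c=M1/2=-129/1178, d=(M2−M1)/(6·3)=-599/3534, b=Δ1−h1·(2M1+M2)/6=1681/589
seg 2: a=5, c=M2/2=-963/589, d=(M3−M2)/(6·2)=633/1178, b=Δ2−h2·(2M2+M3)/6=-2803/1178
seg 3: a=-2, c=M3/2=936/589, d=(M4−M3)/(6·1)=-139/1178, b=Δ3−h3·(2M3+M4)/6=-2911/1178
seg 4: a=-3, c=M4/2=1455/1178, d=(M5−M4)/(6·2)=-485/2356, b=Δ4−h4·(2M4+M5)/6=208/589
t_q=17/4 → seg 1, τ=9/4; S=2+1681/589·τ+-129/1178·τ²+-599/3534·τ³=447559/75392

  seg 0: a=-4 b=1810/589 c=0 d=-43/2356
  seg 1: a=2 b=1681/589 c=-129/1178 d=-599/3534
  seg 2: a=5 b=-2803/1178 c=-963/589 d=633/1178
  seg 3: a=-2 b=-2911/1178 c=936/589 d=-139/1178
  seg 4: a=-3 b=208/589 c=1455/1178 d=-485/2356
S(17/4) = 447559/75392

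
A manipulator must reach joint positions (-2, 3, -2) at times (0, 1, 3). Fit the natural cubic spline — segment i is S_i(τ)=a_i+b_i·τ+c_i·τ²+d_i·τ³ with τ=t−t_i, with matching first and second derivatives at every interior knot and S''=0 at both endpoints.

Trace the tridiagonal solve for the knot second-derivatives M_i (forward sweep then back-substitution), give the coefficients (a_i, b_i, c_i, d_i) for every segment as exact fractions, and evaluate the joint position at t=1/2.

  seg 0: a=-2 b=25/4 c=0 d=-5/4
  seg 1: a=3 b=5/2 c=-15/4 d=5/8
S(1/2) = 31/32

Δ: Δ0=5, Δ1=-5/2
row 1: diag=6, rhs=-45; c'=1/3, d'=-15/2
back: M1=-15/2
M: M0=0, M1=-15/2, M2=0
seg 0: a=-2, c=M0/2=0, d=(M1−M0)/(6·1)=-5/4, b=Δ0−h0·(2M0+M1)/6=25/4
seg 1: a=3, c=M1/2=-15/4, d=(M2−M1)/(6·2)=5/8, b=Δ1−h1·(2M1+M2)/6=5/2
t_q=1/2 → seg 0, τ=1/2; S=-2+25/4·τ+0·τ²+-5/4·τ³=31/32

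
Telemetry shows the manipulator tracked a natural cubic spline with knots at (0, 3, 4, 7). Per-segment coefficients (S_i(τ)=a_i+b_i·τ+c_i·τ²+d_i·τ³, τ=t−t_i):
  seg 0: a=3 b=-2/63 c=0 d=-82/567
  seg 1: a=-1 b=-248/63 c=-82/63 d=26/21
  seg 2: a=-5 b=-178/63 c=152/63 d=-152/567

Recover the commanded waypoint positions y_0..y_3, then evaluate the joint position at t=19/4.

y_0=3 y_1=-1 y_2=-5 y_3=1
S(19/4) = -47/8

y_0 = S_0(0) = a_0 = 3
y_1 = S_1(0) = a_1 = -1
y_2 = S_2(0) = a_2 = -5
y_3 = S_2(3) = 1
t_q=19/4 is in segment 2 (τ=3/4); S_2(τ)=-47/8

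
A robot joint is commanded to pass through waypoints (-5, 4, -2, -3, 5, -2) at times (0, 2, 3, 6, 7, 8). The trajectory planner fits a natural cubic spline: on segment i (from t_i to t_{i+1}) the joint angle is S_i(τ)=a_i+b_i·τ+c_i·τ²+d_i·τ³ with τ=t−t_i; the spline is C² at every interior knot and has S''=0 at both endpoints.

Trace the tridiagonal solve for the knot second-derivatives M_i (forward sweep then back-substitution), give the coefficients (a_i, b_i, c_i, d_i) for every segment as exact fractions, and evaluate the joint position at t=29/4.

Δ: Δ0=9/2, Δ1=-6, Δ2=-1/3, Δ3=8, Δ4=-7
row 1: diag=6, rhs=-63; c'=1/6, d'=-21/2
row 2: denom=8−1·1/6=47/6; d'=(34−1·-21/2)/(47/6)=267/47
row 3: denom=8−3·18/47=322/47; d'=(50−3·267/47)/(322/47)=1549/322
row 4: denom=4−1·47/322=1241/322; d'=(-90−1·1549/322)/(1241/322)=-30529/1241
back: M4=-30529/1241
back: M3=1549/322−47/322·-30529/1241=10426/1241
back: M2=267/47−18/47·10426/1241=3057/1241
back: M1=-21/2−1/6·3057/1241=-13540/1241
M: M0=0, M1=-13540/1241, M2=3057/1241, M3=10426/1241, M4=-30529/1241, M5=0
seg 0: a=-5, c=M0/2=0, d=(M1−M0)/(6·2)=-3385/3723, b=Δ0−h0·(2M0+M1)/6=60587/7446
seg 1: a=4, c=M1/2=-6770/1241, d=(M2−M1)/(6·1)=16597/7446, b=Δ1−h1·(2M1+M2)/6=-20653/7446
seg 2: a=-2, c=M2/2=3057/2482, d=(M3−M2)/(6·3)=7369/22338, b=Δ2−h2·(2M2+M3)/6=-26051/3723
seg 3: a=-3, c=M3/2=5213/1241, d=(M4−M3)/(6·1)=-40955/7446, b=Δ3−h3·(2M3+M4)/6=69245/7446
seg 4: a=5, c=M4/2=-30529/2482, d=(M5−M4)/(6·1)=30529/7446, b=Δ4−h4·(2M4+M5)/6=4468/3723
t_q=29/4 → seg 4, τ=1/4; S=5+4468/3723·τ+-30529/2482·τ²+30529/7446·τ³=729959/158848

  seg 0: a=-5 b=60587/7446 c=0 d=-3385/3723
  seg 1: a=4 b=-20653/7446 c=-6770/1241 d=16597/7446
  seg 2: a=-2 b=-26051/3723 c=3057/2482 d=7369/22338
  seg 3: a=-3 b=69245/7446 c=5213/1241 d=-40955/7446
  seg 4: a=5 b=4468/3723 c=-30529/2482 d=30529/7446
S(29/4) = 729959/158848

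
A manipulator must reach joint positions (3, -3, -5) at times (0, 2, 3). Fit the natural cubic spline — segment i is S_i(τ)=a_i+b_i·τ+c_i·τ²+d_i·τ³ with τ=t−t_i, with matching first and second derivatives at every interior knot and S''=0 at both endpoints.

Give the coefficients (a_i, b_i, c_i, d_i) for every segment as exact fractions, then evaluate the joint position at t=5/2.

Δ: Δ0=-3, Δ1=-2
row 1: diag=6, rhs=6; c'=1/6, d'=1
back: M1=1
M: M0=0, M1=1, M2=0
seg 0: a=3, c=M0/2=0, d=(M1−M0)/(6·2)=1/12, b=Δ0−h0·(2M0+M1)/6=-10/3
seg 1: a=-3, c=M1/2=1/2, d=(M2−M1)/(6·1)=-1/6, b=Δ1−h1·(2M1+M2)/6=-7/3
t_q=5/2 → seg 1, τ=1/2; S=-3+-7/3·τ+1/2·τ²+-1/6·τ³=-65/16

  seg 0: a=3 b=-10/3 c=0 d=1/12
  seg 1: a=-3 b=-7/3 c=1/2 d=-1/6
S(5/2) = -65/16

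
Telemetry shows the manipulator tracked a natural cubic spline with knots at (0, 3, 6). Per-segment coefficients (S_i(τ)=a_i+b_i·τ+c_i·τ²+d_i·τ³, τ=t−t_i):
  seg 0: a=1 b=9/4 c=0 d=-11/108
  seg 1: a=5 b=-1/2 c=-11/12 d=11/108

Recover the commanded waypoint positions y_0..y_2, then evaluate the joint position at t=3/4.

y_0 = S_0(0) = a_0 = 1
y_1 = S_1(0) = a_1 = 5
y_2 = S_1(3) = -2
t_q=3/4 is in segment 0 (τ=3/4); S_0(τ)=677/256

y_0=1 y_1=5 y_2=-2
S(3/4) = 677/256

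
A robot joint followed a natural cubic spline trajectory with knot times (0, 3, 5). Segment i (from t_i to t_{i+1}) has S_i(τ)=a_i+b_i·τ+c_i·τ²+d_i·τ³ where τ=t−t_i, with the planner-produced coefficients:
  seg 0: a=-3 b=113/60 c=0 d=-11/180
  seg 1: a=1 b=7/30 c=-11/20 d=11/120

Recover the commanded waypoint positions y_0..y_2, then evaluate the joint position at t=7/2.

y_0 = S_0(0) = a_0 = -3
y_1 = S_1(0) = a_1 = 1
y_2 = S_1(2) = 0
t_q=7/2 is in segment 1 (τ=1/2); S_1(τ)=317/320

y_0=-3 y_1=1 y_2=0
S(7/2) = 317/320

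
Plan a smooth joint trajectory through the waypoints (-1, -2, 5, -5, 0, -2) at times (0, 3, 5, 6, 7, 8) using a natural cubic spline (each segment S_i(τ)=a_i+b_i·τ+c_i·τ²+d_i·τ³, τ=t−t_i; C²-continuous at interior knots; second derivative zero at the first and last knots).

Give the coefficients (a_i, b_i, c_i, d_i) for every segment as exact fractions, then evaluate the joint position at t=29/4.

Δ: Δ0=-1/3, Δ1=7/2, Δ2=-10, Δ3=5, Δ4=-2
row 1: diag=10, rhs=23; c'=1/5, d'=23/10
row 2: denom=6−2·1/5=28/5; d'=(-81−2·23/10)/(28/5)=-107/7
row 3: denom=4−1·5/28=107/28; d'=(90−1·-107/7)/(107/28)=2948/107
row 4: denom=4−1·28/107=400/107; d'=(-42−1·2948/107)/(400/107)=-3721/200
back: M4=-3721/200
back: M3=2948/107−28/107·-3721/200=1621/50
back: M2=-107/7−5/28·1621/50=-843/40
back: M1=23/10−1/5·-843/40=1303/200
M: M0=0, M1=1303/200, M2=-843/40, M3=1621/50, M4=-3721/200, M5=0
seg 0: a=-1, c=M0/2=0, d=(M1−M0)/(6·3)=1303/3600, b=Δ0−h0·(2M0+M1)/6=-4309/1200
seg 1: a=-2, c=M1/2=1303/400, d=(M2−M1)/(6·2)=-2759/1200, b=Δ1−h1·(2M1+M2)/6=3709/600
seg 2: a=5, c=M2/2=-843/80, d=(M3−M2)/(6·1)=10699/1200, b=Δ2−h2·(2M2+M3)/6=-5027/600
seg 3: a=-5, c=M3/2=1621/100, d=(M4−M3)/(6·1)=-2041/240, b=Δ3−h3·(2M3+M4)/6=-3247/1200
seg 4: a=0, c=M4/2=-3721/400, d=(M5−M4)/(6·1)=3721/1200, b=Δ4−h4·(2M4+M5)/6=2521/600
t_q=29/4 → seg 4, τ=1/4; S=0+2521/600·τ+-3721/400·τ²+3721/1200·τ³=13247/25600

  seg 0: a=-1 b=-4309/1200 c=0 d=1303/3600
  seg 1: a=-2 b=3709/600 c=1303/400 d=-2759/1200
  seg 2: a=5 b=-5027/600 c=-843/80 d=10699/1200
  seg 3: a=-5 b=-3247/1200 c=1621/100 d=-2041/240
  seg 4: a=0 b=2521/600 c=-3721/400 d=3721/1200
S(29/4) = 13247/25600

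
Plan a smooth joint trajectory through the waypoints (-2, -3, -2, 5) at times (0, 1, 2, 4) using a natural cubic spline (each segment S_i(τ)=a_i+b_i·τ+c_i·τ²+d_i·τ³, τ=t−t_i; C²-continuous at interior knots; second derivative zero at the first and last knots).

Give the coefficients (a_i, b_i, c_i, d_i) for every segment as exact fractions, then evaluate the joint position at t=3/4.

Δ: Δ0=-1, Δ1=1, Δ2=7/2
row 1: diag=4, rhs=12; c'=1/4, d'=3
row 2: denom=6−1·1/4=23/4; d'=(15−1·3)/(23/4)=48/23
back: M2=48/23
back: M1=3−1/4·48/23=57/23
M: M0=0, M1=57/23, M2=48/23, M3=0
seg 0: a=-2, c=M0/2=0, d=(M1−M0)/(6·1)=19/46, b=Δ0−h0·(2M0+M1)/6=-65/46
seg 1: a=-3, c=M1/2=57/46, d=(M2−M1)/(6·1)=-3/46, b=Δ1−h1·(2M1+M2)/6=-4/23
seg 2: a=-2, c=M2/2=24/23, d=(M3−M2)/(6·2)=-4/23, b=Δ2−h2·(2M2+M3)/6=97/46
t_q=3/4 → seg 0, τ=3/4; S=-2+-65/46·τ+0·τ²+19/46·τ³=-8495/2944

  seg 0: a=-2 b=-65/46 c=0 d=19/46
  seg 1: a=-3 b=-4/23 c=57/46 d=-3/46
  seg 2: a=-2 b=97/46 c=24/23 d=-4/23
S(3/4) = -8495/2944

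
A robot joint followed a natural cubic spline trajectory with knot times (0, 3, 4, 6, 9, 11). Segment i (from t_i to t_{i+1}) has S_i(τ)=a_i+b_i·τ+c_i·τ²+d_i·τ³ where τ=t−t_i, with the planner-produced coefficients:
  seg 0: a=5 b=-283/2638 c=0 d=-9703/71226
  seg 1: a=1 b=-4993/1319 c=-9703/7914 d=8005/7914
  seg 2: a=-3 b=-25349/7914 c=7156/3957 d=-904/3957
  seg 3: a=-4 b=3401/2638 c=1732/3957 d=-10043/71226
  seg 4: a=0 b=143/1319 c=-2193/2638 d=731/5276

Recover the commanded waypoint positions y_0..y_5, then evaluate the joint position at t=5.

y_0 = S_0(0) = a_0 = 5
y_1 = S_1(0) = a_1 = 1
y_2 = S_2(0) = a_2 = -3
y_3 = S_3(0) = a_3 = -4
y_4 = S_4(0) = a_4 = 0
y_5 = S_4(2) = -2
t_q=5 is in segment 2 (τ=1); S_2(τ)=-36587/7914

y_0=5 y_1=1 y_2=-3 y_3=-4 y_4=0 y_5=-2
S(5) = -36587/7914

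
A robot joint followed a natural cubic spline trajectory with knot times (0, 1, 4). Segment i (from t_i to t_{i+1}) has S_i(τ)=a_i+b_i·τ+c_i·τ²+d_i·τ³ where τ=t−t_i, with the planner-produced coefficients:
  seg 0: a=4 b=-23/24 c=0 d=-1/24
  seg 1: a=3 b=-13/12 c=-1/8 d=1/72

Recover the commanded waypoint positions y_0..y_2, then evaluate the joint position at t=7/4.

y_0=4 y_1=3 y_2=-1
S(7/4) = 1087/512

y_0 = S_0(0) = a_0 = 4
y_1 = S_1(0) = a_1 = 3
y_2 = S_1(3) = -1
t_q=7/4 is in segment 1 (τ=3/4); S_1(τ)=1087/512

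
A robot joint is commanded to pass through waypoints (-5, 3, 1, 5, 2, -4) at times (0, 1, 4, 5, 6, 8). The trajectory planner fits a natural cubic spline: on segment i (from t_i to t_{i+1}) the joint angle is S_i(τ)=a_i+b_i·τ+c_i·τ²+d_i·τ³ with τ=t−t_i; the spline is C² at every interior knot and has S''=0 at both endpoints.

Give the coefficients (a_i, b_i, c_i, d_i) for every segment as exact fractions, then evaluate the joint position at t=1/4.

  seg 0: a=-5 b=35180/3651 c=0 d=-5972/3651
  seg 1: a=3 b=17264/3651 c=-5972/1217 d=11350/10953
  seg 2: a=1 b=11918/3651 c=5378/1217 d=-13448/3651
  seg 3: a=5 b=3842/3651 c=-8070/1217 d=9415/3651
  seg 4: a=2 b=-16333/3651 c=1345/1217 d=-1345/7302
S(1/4) = -50951/19472

Δ: Δ0=8, Δ1=-2/3, Δ2=4, Δ3=-3, Δ4=-3
row 1: diag=8, rhs=-52; c'=3/8, d'=-13/2
row 2: denom=8−3·3/8=55/8; d'=(28−3·-13/2)/(55/8)=76/11
row 3: denom=4−1·8/55=212/55; d'=(-42−1·76/11)/(212/55)=-1345/106
row 4: denom=6−1·55/212=1217/212; d'=(0−1·-1345/106)/(1217/212)=2690/1217
back: M4=2690/1217
back: M3=-1345/106−55/212·2690/1217=-16140/1217
back: M2=76/11−8/55·-16140/1217=10756/1217
back: M1=-13/2−3/8·10756/1217=-11944/1217
M: M0=0, M1=-11944/1217, M2=10756/1217, M3=-16140/1217, M4=2690/1217, M5=0
seg 0: a=-5, c=M0/2=0, d=(M1−M0)/(6·1)=-5972/3651, b=Δ0−h0·(2M0+M1)/6=35180/3651
seg 1: a=3, c=M1/2=-5972/1217, d=(M2−M1)/(6·3)=11350/10953, b=Δ1−h1·(2M1+M2)/6=17264/3651
seg 2: a=1, c=M2/2=5378/1217, d=(M3−M2)/(6·1)=-13448/3651, b=Δ2−h2·(2M2+M3)/6=11918/3651
seg 3: a=5, c=M3/2=-8070/1217, d=(M4−M3)/(6·1)=9415/3651, b=Δ3−h3·(2M3+M4)/6=3842/3651
seg 4: a=2, c=M4/2=1345/1217, d=(M5−M4)/(6·2)=-1345/7302, b=Δ4−h4·(2M4+M5)/6=-16333/3651
t_q=1/4 → seg 0, τ=1/4; S=-5+35180/3651·τ+0·τ²+-5972/3651·τ³=-50951/19472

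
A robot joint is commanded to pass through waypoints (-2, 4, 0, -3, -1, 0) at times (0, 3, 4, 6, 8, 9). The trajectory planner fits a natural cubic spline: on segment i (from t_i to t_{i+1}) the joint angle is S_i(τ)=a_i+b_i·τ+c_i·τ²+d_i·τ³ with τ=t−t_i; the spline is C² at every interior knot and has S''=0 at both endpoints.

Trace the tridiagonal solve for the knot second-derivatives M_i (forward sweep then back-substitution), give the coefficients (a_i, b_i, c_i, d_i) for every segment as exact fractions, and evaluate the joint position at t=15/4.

  seg 0: a=-2 b=2078/469 c=0 d=-380/1407
  seg 1: a=4 b=-1342/469 c=-1140/469 d=606/469
  seg 2: a=0 b=-1804/469 c=678/469 d=-73/536
  seg 3: a=-3 b=283/938 c=1179/1876 d=-131/938
  seg 4: a=-1 b=1069/938 c=-393/1876 d=131/1876
S(15/4) = 15485/15008

Δ: Δ0=2, Δ1=-4, Δ2=-3/2, Δ3=1, Δ4=1
row 1: diag=8, rhs=-36; c'=1/8, d'=-9/2
row 2: denom=6−1·1/8=47/8; d'=(15−1·-9/2)/(47/8)=156/47
row 3: denom=8−2·16/47=344/47; d'=(15−2·156/47)/(344/47)=393/344
row 4: denom=6−2·47/172=469/86; d'=(0−2·393/344)/(469/86)=-393/938
back: M4=-393/938
back: M3=393/344−47/172·-393/938=1179/938
back: M2=156/47−16/47·1179/938=1356/469
back: M1=-9/2−1/8·1356/469=-2280/469
M: M0=0, M1=-2280/469, M2=1356/469, M3=1179/938, M4=-393/938, M5=0
seg 0: a=-2, c=M0/2=0, d=(M1−M0)/(6·3)=-380/1407, b=Δ0−h0·(2M0+M1)/6=2078/469
seg 1: a=4, c=M1/2=-1140/469, d=(M2−M1)/(6·1)=606/469, b=Δ1−h1·(2M1+M2)/6=-1342/469
seg 2: a=0, c=M2/2=678/469, d=(M3−M2)/(6·2)=-73/536, b=Δ2−h2·(2M2+M3)/6=-1804/469
seg 3: a=-3, c=M3/2=1179/1876, d=(M4−M3)/(6·2)=-131/938, b=Δ3−h3·(2M3+M4)/6=283/938
seg 4: a=-1, c=M4/2=-393/1876, d=(M5−M4)/(6·1)=131/1876, b=Δ4−h4·(2M4+M5)/6=1069/938
t_q=15/4 → seg 1, τ=3/4; S=4+-1342/469·τ+-1140/469·τ²+606/469·τ³=15485/15008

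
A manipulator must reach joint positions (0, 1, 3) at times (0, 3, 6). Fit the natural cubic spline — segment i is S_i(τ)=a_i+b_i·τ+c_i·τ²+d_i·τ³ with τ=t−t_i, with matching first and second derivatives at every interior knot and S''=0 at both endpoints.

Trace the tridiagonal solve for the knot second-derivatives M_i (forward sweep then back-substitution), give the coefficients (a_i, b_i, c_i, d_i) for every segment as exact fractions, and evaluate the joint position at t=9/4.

  seg 0: a=0 b=1/4 c=0 d=1/108
  seg 1: a=1 b=1/2 c=1/12 d=-1/108
S(9/4) = 171/256

Δ: Δ0=1/3, Δ1=2/3
row 1: diag=12, rhs=2; c'=1/4, d'=1/6
back: M1=1/6
M: M0=0, M1=1/6, M2=0
seg 0: a=0, c=M0/2=0, d=(M1−M0)/(6·3)=1/108, b=Δ0−h0·(2M0+M1)/6=1/4
seg 1: a=1, c=M1/2=1/12, d=(M2−M1)/(6·3)=-1/108, b=Δ1−h1·(2M1+M2)/6=1/2
t_q=9/4 → seg 0, τ=9/4; S=0+1/4·τ+0·τ²+1/108·τ³=171/256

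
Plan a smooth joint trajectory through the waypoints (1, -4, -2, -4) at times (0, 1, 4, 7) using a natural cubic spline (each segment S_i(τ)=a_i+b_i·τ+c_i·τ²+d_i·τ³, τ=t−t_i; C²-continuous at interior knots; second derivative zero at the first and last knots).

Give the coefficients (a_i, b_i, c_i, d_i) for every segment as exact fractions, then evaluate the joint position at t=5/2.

Δ: Δ0=-5, Δ1=2/3, Δ2=-2/3
row 1: diag=8, rhs=34; c'=3/8, d'=17/4
row 2: denom=12−3·3/8=87/8; d'=(-8−3·17/4)/(87/8)=-166/87
back: M2=-166/87
back: M1=17/4−3/8·-166/87=144/29
M: M0=0, M1=144/29, M2=-166/87, M3=0
seg 0: a=1, c=M0/2=0, d=(M1−M0)/(6·1)=24/29, b=Δ0−h0·(2M0+M1)/6=-169/29
seg 1: a=-4, c=M1/2=72/29, d=(M2−M1)/(6·3)=-299/783, b=Δ1−h1·(2M1+M2)/6=-97/29
seg 2: a=-2, c=M2/2=-83/87, d=(M3−M2)/(6·3)=83/783, b=Δ2−h2·(2M2+M3)/6=36/29
t_q=5/2 → seg 1, τ=3/2; S=-4+-97/29·τ+72/29·τ²+-299/783·τ³=-1095/232

  seg 0: a=1 b=-169/29 c=0 d=24/29
  seg 1: a=-4 b=-97/29 c=72/29 d=-299/783
  seg 2: a=-2 b=36/29 c=-83/87 d=83/783
S(5/2) = -1095/232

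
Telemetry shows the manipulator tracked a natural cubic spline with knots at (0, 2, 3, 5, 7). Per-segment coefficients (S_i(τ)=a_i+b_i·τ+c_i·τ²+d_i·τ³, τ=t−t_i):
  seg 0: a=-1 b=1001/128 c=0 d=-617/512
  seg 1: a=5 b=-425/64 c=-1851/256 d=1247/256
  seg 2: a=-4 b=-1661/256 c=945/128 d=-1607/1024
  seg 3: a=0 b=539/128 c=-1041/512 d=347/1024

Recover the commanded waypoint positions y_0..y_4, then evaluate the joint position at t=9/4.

y_0 = S_0(0) = a_0 = -1
y_1 = S_1(0) = a_1 = 5
y_2 = S_2(0) = a_2 = -4
y_3 = S_3(0) = a_3 = 0
y_4 = S_3(2) = 3
t_q=9/4 is in segment 1 (τ=1/4); S_1(τ)=48563/16384

y_0=-1 y_1=5 y_2=-4 y_3=0 y_4=3
S(9/4) = 48563/16384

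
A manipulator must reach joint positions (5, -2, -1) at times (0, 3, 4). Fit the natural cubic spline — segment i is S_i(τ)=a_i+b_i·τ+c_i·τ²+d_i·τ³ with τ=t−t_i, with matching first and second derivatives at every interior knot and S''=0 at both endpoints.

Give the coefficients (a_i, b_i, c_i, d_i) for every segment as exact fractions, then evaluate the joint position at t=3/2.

  seg 0: a=5 b=-43/12 c=0 d=5/36
  seg 1: a=-2 b=1/6 c=5/4 d=-5/12
S(3/2) = 3/32

Δ: Δ0=-7/3, Δ1=1
row 1: diag=8, rhs=20; c'=1/8, d'=5/2
back: M1=5/2
M: M0=0, M1=5/2, M2=0
seg 0: a=5, c=M0/2=0, d=(M1−M0)/(6·3)=5/36, b=Δ0−h0·(2M0+M1)/6=-43/12
seg 1: a=-2, c=M1/2=5/4, d=(M2−M1)/(6·1)=-5/12, b=Δ1−h1·(2M1+M2)/6=1/6
t_q=3/2 → seg 0, τ=3/2; S=5+-43/12·τ+0·τ²+5/36·τ³=3/32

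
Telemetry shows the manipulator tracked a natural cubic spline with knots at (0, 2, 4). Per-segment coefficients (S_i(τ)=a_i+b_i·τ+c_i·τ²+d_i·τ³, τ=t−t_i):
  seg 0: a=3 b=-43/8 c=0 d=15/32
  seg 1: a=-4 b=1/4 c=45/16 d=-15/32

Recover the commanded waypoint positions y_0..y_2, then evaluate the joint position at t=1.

y_0=3 y_1=-4 y_2=4
S(1) = -61/32

y_0 = S_0(0) = a_0 = 3
y_1 = S_1(0) = a_1 = -4
y_2 = S_1(2) = 4
t_q=1 is in segment 0 (τ=1); S_0(τ)=-61/32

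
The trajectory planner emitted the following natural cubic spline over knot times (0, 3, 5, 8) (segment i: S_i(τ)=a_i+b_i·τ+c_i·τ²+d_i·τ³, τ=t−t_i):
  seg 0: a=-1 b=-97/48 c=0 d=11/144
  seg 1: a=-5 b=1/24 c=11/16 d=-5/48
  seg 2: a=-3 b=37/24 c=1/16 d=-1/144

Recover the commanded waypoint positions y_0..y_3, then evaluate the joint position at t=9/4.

y_0 = S_0(0) = a_0 = -1
y_1 = S_1(0) = a_1 = -5
y_2 = S_2(0) = a_2 = -3
y_3 = S_2(3) = 2
t_q=9/4 is in segment 0 (τ=9/4); S_0(τ)=-4789/1024

y_0=-1 y_1=-5 y_2=-3 y_3=2
S(9/4) = -4789/1024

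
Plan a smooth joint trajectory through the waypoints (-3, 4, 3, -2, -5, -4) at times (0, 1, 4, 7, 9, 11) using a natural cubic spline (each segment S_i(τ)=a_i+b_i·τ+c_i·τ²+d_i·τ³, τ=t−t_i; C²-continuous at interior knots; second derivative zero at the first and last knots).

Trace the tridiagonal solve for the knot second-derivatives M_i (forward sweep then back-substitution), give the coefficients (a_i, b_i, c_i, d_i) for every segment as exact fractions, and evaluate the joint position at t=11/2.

Δ: Δ0=7, Δ1=-1/3, Δ2=-5/3, Δ3=-3/2, Δ4=1/2
row 1: diag=8, rhs=-44; c'=3/8, d'=-11/2
row 2: denom=12−3·3/8=87/8; d'=(-8−3·-11/2)/(87/8)=68/87
row 3: denom=10−3·8/29=266/29; d'=(1−3·68/87)/(266/29)=-39/266
row 4: denom=8−2·29/133=1006/133; d'=(12−2·-39/266)/(1006/133)=1635/1006
back: M4=1635/1006
back: M3=-39/266−29/133·1635/1006=-252/503
back: M2=68/87−8/29·-252/503=1388/1509
back: M1=-11/2−3/8·1388/1509=-2940/503
M: M0=0, M1=-2940/503, M2=1388/1509, M3=-252/503, M4=1635/1006, M5=0
seg 0: a=-3, c=M0/2=0, d=(M1−M0)/(6·1)=-490/503, b=Δ0−h0·(2M0+M1)/6=4011/503
seg 1: a=4, c=M1/2=-1470/503, d=(M2−M1)/(6·3)=5104/13581, b=Δ1−h1·(2M1+M2)/6=2541/503
seg 2: a=3, c=M2/2=694/1509, d=(M3−M2)/(6·3)=-1072/13581, b=Δ2−h2·(2M2+M3)/6=-1175/503
seg 3: a=-2, c=M3/2=-126/503, d=(M4−M3)/(6·2)=713/4024, b=Δ3−h3·(2M3+M4)/6=-859/503
seg 4: a=-5, c=M4/2=1635/2012, d=(M5−M4)/(6·2)=-545/4024, b=Δ4−h4·(2M4+M5)/6=-587/1006
t_q=11/2 → seg 2, τ=3/2; S=3+-1175/503·τ+694/1509·τ²+-1072/13581·τ³=133/503

  seg 0: a=-3 b=4011/503 c=0 d=-490/503
  seg 1: a=4 b=2541/503 c=-1470/503 d=5104/13581
  seg 2: a=3 b=-1175/503 c=694/1509 d=-1072/13581
  seg 3: a=-2 b=-859/503 c=-126/503 d=713/4024
  seg 4: a=-5 b=-587/1006 c=1635/2012 d=-545/4024
S(11/2) = 133/503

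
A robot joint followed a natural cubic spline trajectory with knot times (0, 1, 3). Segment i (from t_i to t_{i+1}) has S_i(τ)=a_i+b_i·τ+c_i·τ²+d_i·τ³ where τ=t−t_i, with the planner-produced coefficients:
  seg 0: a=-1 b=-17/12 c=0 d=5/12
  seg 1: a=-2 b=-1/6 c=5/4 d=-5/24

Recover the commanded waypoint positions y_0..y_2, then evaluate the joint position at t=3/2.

y_0 = S_0(0) = a_0 = -1
y_1 = S_1(0) = a_1 = -2
y_2 = S_1(2) = 1
t_q=3/2 is in segment 1 (τ=1/2); S_1(τ)=-115/64

y_0=-1 y_1=-2 y_2=1
S(3/2) = -115/64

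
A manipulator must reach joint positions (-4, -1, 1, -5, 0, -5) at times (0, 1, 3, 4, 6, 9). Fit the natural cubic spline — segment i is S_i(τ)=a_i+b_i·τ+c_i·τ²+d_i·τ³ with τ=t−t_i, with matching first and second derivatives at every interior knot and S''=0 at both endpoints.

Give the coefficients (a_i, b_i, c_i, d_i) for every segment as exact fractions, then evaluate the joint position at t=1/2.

Δ: Δ0=3, Δ1=1, Δ2=-6, Δ3=5/2, Δ4=-5/3
row 1: diag=6, rhs=-12; c'=1/3, d'=-2
row 2: denom=6−2·1/3=16/3; d'=(-42−2·-2)/(16/3)=-57/8
row 3: denom=6−1·3/16=93/16; d'=(51−1·-57/8)/(93/16)=10
row 4: denom=10−2·32/93=866/93; d'=(-25−2·10)/(866/93)=-4185/866
back: M4=-4185/866
back: M3=10−32/93·-4185/866=5050/433
back: M2=-57/8−3/16·5050/433=-4032/433
back: M1=-2−1/3·-4032/433=478/433
M: M0=0, M1=478/433, M2=-4032/433, M3=5050/433, M4=-4185/866, M5=0
seg 0: a=-4, c=M0/2=0, d=(M1−M0)/(6·1)=239/1299, b=Δ0−h0·(2M0+M1)/6=3658/1299
seg 1: a=-1, c=M1/2=239/433, d=(M2−M1)/(6·2)=-2255/2598, b=Δ1−h1·(2M1+M2)/6=4375/1299
seg 2: a=1, c=M2/2=-2016/433, d=(M3−M2)/(6·1)=4541/1299, b=Δ2−h2·(2M2+M3)/6=-6287/1299
seg 3: a=-5, c=M3/2=2525/433, d=(M4−M3)/(6·2)=-14285/10392, b=Δ3−h3·(2M3+M4)/6=-4760/1299
seg 4: a=0, c=M4/2=-4185/1732, d=(M5−M4)/(6·3)=465/1732, b=Δ4−h4·(2M4+M5)/6=8225/2598
t_q=1/2 → seg 0, τ=1/2; S=-4+3658/1299·τ+0·τ²+239/1299·τ³=-8899/3464

  seg 0: a=-4 b=3658/1299 c=0 d=239/1299
  seg 1: a=-1 b=4375/1299 c=239/433 d=-2255/2598
  seg 2: a=1 b=-6287/1299 c=-2016/433 d=4541/1299
  seg 3: a=-5 b=-4760/1299 c=2525/433 d=-14285/10392
  seg 4: a=0 b=8225/2598 c=-4185/1732 d=465/1732
S(1/2) = -8899/3464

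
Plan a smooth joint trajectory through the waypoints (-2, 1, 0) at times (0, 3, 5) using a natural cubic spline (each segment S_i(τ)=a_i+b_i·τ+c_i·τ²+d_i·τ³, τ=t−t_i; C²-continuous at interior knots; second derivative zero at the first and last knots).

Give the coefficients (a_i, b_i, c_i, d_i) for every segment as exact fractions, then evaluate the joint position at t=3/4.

Δ: Δ0=1, Δ1=-1/2
row 1: diag=10, rhs=-9; c'=1/5, d'=-9/10
back: M1=-9/10
M: M0=0, M1=-9/10, M2=0
seg 0: a=-2, c=M0/2=0, d=(M1−M0)/(6·3)=-1/20, b=Δ0−h0·(2M0+M1)/6=29/20
seg 1: a=1, c=M1/2=-9/20, d=(M2−M1)/(6·2)=3/40, b=Δ1−h1·(2M1+M2)/6=1/10
t_q=3/4 → seg 0, τ=3/4; S=-2+29/20·τ+0·τ²+-1/20·τ³=-239/256

  seg 0: a=-2 b=29/20 c=0 d=-1/20
  seg 1: a=1 b=1/10 c=-9/20 d=3/40
S(3/4) = -239/256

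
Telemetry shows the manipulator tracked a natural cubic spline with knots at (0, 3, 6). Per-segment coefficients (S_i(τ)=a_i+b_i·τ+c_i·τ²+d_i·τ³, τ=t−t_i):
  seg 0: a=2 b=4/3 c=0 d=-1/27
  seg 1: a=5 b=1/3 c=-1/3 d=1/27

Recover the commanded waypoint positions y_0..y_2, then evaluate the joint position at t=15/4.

y_0=2 y_1=5 y_2=4
S(15/4) = 325/64

y_0 = S_0(0) = a_0 = 2
y_1 = S_1(0) = a_1 = 5
y_2 = S_1(3) = 4
t_q=15/4 is in segment 1 (τ=3/4); S_1(τ)=325/64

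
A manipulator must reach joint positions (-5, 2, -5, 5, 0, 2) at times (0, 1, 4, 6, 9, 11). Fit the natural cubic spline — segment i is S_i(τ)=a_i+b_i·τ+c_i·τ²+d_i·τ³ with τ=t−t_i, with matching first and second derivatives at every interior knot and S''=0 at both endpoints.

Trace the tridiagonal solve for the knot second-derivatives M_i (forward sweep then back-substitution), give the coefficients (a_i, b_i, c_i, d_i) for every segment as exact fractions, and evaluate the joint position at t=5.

  seg 0: a=-5 b=53557/6141 c=0 d=-10570/6141
  seg 1: a=2 b=21847/6141 c=-10570/2047 d=58954/55269
  seg 2: a=-5 b=8449/6141 c=27244/6141 d=-2686/2047
  seg 3: a=5 b=20729/6141 c=-21104/6141 d=32348/55269
  seg 4: a=0 b=-8851/6141 c=3748/2047 d=-1874/6141
S(5) = -3070/6141

Δ: Δ0=7, Δ1=-7/3, Δ2=5, Δ3=-5/3, Δ4=1
row 1: diag=8, rhs=-56; c'=3/8, d'=-7
row 2: denom=10−3·3/8=71/8; d'=(44−3·-7)/(71/8)=520/71
row 3: denom=10−2·16/71=678/71; d'=(-40−2·520/71)/(678/71)=-1940/339
row 4: denom=10−3·71/226=2047/226; d'=(16−3·-1940/339)/(2047/226)=7496/2047
back: M4=7496/2047
back: M3=-1940/339−71/226·7496/2047=-42208/6141
back: M2=520/71−16/71·-42208/6141=54488/6141
back: M1=-7−3/8·54488/6141=-21140/2047
M: M0=0, M1=-21140/2047, M2=54488/6141, M3=-42208/6141, M4=7496/2047, M5=0
seg 0: a=-5, c=M0/2=0, d=(M1−M0)/(6·1)=-10570/6141, b=Δ0−h0·(2M0+M1)/6=53557/6141
seg 1: a=2, c=M1/2=-10570/2047, d=(M2−M1)/(6·3)=58954/55269, b=Δ1−h1·(2M1+M2)/6=21847/6141
seg 2: a=-5, c=M2/2=27244/6141, d=(M3−M2)/(6·2)=-2686/2047, b=Δ2−h2·(2M2+M3)/6=8449/6141
seg 3: a=5, c=M3/2=-21104/6141, d=(M4−M3)/(6·3)=32348/55269, b=Δ3−h3·(2M3+M4)/6=20729/6141
seg 4: a=0, c=M4/2=3748/2047, d=(M5−M4)/(6·2)=-1874/6141, b=Δ4−h4·(2M4+M5)/6=-8851/6141
t_q=5 → seg 2, τ=1; S=-5+8449/6141·τ+27244/6141·τ²+-2686/2047·τ³=-3070/6141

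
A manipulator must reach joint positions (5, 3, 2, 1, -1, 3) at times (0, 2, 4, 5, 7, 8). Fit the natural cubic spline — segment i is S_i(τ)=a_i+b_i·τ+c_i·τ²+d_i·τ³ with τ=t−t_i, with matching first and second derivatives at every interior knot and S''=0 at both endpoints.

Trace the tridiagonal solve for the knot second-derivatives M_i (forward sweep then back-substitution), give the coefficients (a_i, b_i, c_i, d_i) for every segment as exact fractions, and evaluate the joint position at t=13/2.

Δ: Δ0=-1, Δ1=-1/2, Δ2=-1, Δ3=-1, Δ4=4
row 1: diag=8, rhs=3; c'=1/4, d'=3/8
row 2: denom=6−2·1/4=11/2; d'=(-3−2·3/8)/(11/2)=-15/22
row 3: denom=6−1·2/11=64/11; d'=(0−1·-15/22)/(64/11)=15/128
row 4: denom=6−2·11/32=85/16; d'=(30−2·15/128)/(85/16)=381/68
back: M4=381/68
back: M3=15/128−11/32·381/68=-123/68
back: M2=-15/22−2/11·-123/68=-6/17
back: M1=3/8−1/4·-6/17=63/136
M: M0=0, M1=63/136, M2=-6/17, M3=-123/68, M4=381/68, M5=0
seg 0: a=5, c=M0/2=0, d=(M1−M0)/(6·2)=21/544, b=Δ0−h0·(2M0+M1)/6=-157/136
seg 1: a=3, c=M1/2=63/272, d=(M2−M1)/(6·2)=-37/544, b=Δ1−h1·(2M1+M2)/6=-47/68
seg 2: a=2, c=M2/2=-3/17, d=(M3−M2)/(6·1)=-33/136, b=Δ2−h2·(2M2+M3)/6=-79/136
seg 3: a=1, c=M3/2=-123/136, d=(M4−M3)/(6·2)=21/34, b=Δ3−h3·(2M3+M4)/6=-113/68
seg 4: a=-1, c=M4/2=381/136, d=(M5−M4)/(6·1)=-127/136, b=Δ4−h4·(2M4+M5)/6=145/68
t_q=13/2 → seg 3, τ=3/2; S=1+-113/68·τ+-123/136·τ²+21/34·τ³=-785/544

  seg 0: a=5 b=-157/136 c=0 d=21/544
  seg 1: a=3 b=-47/68 c=63/272 d=-37/544
  seg 2: a=2 b=-79/136 c=-3/17 d=-33/136
  seg 3: a=1 b=-113/68 c=-123/136 d=21/34
  seg 4: a=-1 b=145/68 c=381/136 d=-127/136
S(13/2) = -785/544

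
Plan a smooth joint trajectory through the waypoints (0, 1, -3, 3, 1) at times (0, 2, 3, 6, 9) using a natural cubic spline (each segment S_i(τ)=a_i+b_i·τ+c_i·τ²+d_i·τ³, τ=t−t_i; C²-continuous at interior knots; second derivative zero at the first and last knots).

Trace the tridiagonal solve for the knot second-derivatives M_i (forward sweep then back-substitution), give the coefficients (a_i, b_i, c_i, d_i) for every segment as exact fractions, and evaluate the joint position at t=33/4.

Δ: Δ0=1/2, Δ1=-4, Δ2=2, Δ3=-2/3
row 1: diag=6, rhs=-27; c'=1/6, d'=-9/2
row 2: denom=8−1·1/6=47/6; d'=(36−1·-9/2)/(47/6)=243/47
row 3: denom=12−3·18/47=510/47; d'=(-16−3·243/47)/(510/47)=-1481/510
back: M3=-1481/510
back: M2=243/47−18/47·-1481/510=534/85
back: M1=-9/2−1/6·534/85=-943/170
M: M0=0, M1=-943/170, M2=534/85, M3=-1481/510, M4=0
seg 0: a=0, c=M0/2=0, d=(M1−M0)/(6·2)=-943/2040, b=Δ0−h0·(2M0+M1)/6=599/255
seg 1: a=1, c=M1/2=-943/340, d=(M2−M1)/(6·1)=2011/1020, b=Δ1−h1·(2M1+M2)/6=-1631/510
seg 2: a=-3, c=M2/2=267/85, d=(M3−M2)/(6·3)=-937/1836, b=Δ2−h2·(2M2+M3)/6=-2887/1020
seg 3: a=3, c=M3/2=-1481/1020, d=(M4−M3)/(6·3)=1481/9180, b=Δ3−h3·(2M3+M4)/6=1141/510
t_q=33/4 → seg 3, τ=9/4; S=3+1141/510·τ+-1481/1020·τ²+1481/9180·τ³=10971/4352

  seg 0: a=0 b=599/255 c=0 d=-943/2040
  seg 1: a=1 b=-1631/510 c=-943/340 d=2011/1020
  seg 2: a=-3 b=-2887/1020 c=267/85 d=-937/1836
  seg 3: a=3 b=1141/510 c=-1481/1020 d=1481/9180
S(33/4) = 10971/4352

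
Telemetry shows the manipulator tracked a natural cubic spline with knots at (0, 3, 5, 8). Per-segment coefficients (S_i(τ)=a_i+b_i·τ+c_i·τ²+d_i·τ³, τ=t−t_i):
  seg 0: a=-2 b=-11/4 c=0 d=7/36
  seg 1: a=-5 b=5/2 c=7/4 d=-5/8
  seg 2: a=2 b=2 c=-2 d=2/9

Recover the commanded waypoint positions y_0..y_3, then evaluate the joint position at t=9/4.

y_0 = S_0(0) = a_0 = -2
y_1 = S_1(0) = a_1 = -5
y_2 = S_2(0) = a_2 = 2
y_3 = S_2(3) = -4
t_q=9/4 is in segment 0 (τ=9/4); S_0(τ)=-1529/256

y_0=-2 y_1=-5 y_2=2 y_3=-4
S(9/4) = -1529/256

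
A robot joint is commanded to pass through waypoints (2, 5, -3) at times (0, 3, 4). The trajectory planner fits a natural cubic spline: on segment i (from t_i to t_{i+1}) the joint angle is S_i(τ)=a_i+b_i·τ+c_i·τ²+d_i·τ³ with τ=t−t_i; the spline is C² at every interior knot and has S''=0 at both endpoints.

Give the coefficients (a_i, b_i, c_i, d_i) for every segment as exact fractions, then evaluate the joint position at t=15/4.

  seg 0: a=2 b=35/8 c=0 d=-3/8
  seg 1: a=5 b=-23/4 c=-27/8 d=9/8
S(15/4) = -377/512

Δ: Δ0=1, Δ1=-8
row 1: diag=8, rhs=-54; c'=1/8, d'=-27/4
back: M1=-27/4
M: M0=0, M1=-27/4, M2=0
seg 0: a=2, c=M0/2=0, d=(M1−M0)/(6·3)=-3/8, b=Δ0−h0·(2M0+M1)/6=35/8
seg 1: a=5, c=M1/2=-27/8, d=(M2−M1)/(6·1)=9/8, b=Δ1−h1·(2M1+M2)/6=-23/4
t_q=15/4 → seg 1, τ=3/4; S=5+-23/4·τ+-27/8·τ²+9/8·τ³=-377/512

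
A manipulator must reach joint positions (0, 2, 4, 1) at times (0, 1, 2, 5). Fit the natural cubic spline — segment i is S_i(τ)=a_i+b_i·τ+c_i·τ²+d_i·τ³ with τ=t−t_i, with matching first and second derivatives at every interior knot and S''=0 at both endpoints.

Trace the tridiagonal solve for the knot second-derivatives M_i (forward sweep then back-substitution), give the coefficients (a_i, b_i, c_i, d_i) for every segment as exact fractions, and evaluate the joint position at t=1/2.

Δ: Δ0=2, Δ1=2, Δ2=-1
row 1: diag=4, rhs=0; c'=1/4, d'=0
row 2: denom=8−1·1/4=31/4; d'=(-18−1·0)/(31/4)=-72/31
back: M2=-72/31
back: M1=0−1/4·-72/31=18/31
M: M0=0, M1=18/31, M2=-72/31, M3=0
seg 0: a=0, c=M0/2=0, d=(M1−M0)/(6·1)=3/31, b=Δ0−h0·(2M0+M1)/6=59/31
seg 1: a=2, c=M1/2=9/31, d=(M2−M1)/(6·1)=-15/31, b=Δ1−h1·(2M1+M2)/6=68/31
seg 2: a=4, c=M2/2=-36/31, d=(M3−M2)/(6·3)=4/31, b=Δ2−h2·(2M2+M3)/6=41/31
t_q=1/2 → seg 0, τ=1/2; S=0+59/31·τ+0·τ²+3/31·τ³=239/248

  seg 0: a=0 b=59/31 c=0 d=3/31
  seg 1: a=2 b=68/31 c=9/31 d=-15/31
  seg 2: a=4 b=41/31 c=-36/31 d=4/31
S(1/2) = 239/248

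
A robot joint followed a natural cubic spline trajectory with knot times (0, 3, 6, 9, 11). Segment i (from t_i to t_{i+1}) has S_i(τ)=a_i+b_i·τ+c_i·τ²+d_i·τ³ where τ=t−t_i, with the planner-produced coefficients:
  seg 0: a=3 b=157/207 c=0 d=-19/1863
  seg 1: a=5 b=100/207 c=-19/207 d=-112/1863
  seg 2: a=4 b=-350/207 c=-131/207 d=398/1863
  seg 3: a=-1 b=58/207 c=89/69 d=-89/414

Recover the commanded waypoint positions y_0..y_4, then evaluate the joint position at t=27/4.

y_0=3 y_1=5 y_2=4 y_3=-1 y_4=3
S(27/4) = 1815/736

y_0 = S_0(0) = a_0 = 3
y_1 = S_1(0) = a_1 = 5
y_2 = S_2(0) = a_2 = 4
y_3 = S_3(0) = a_3 = -1
y_4 = S_3(2) = 3
t_q=27/4 is in segment 2 (τ=3/4); S_2(τ)=1815/736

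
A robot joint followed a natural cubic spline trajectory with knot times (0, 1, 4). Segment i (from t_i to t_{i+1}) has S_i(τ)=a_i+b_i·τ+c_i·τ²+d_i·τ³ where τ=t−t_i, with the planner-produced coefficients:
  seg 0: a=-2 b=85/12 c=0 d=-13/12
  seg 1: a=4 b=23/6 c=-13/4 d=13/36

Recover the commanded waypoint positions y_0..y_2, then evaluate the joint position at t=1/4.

y_0=-2 y_1=4 y_2=-4
S(1/4) = -63/256

y_0 = S_0(0) = a_0 = -2
y_1 = S_1(0) = a_1 = 4
y_2 = S_1(3) = -4
t_q=1/4 is in segment 0 (τ=1/4); S_0(τ)=-63/256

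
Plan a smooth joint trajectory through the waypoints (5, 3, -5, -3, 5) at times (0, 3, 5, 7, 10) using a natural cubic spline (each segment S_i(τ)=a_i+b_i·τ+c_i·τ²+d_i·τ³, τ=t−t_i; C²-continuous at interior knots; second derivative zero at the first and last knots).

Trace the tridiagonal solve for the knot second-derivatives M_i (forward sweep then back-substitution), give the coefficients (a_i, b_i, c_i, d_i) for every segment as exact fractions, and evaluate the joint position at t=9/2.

  seg 0: a=5 b=7/9 c=0 d=-13/81
  seg 1: a=3 b=-32/9 c=-13/9 d=11/18
  seg 2: a=-5 b=-2 c=20/9 d=-13/36
  seg 3: a=-3 b=23/9 c=1/18 d=-1/162
S(9/2) = -169/48

Δ: Δ0=-2/3, Δ1=-4, Δ2=1, Δ3=8/3
row 1: diag=10, rhs=-20; c'=1/5, d'=-2
row 2: denom=8−2·1/5=38/5; d'=(30−2·-2)/(38/5)=85/19
row 3: denom=10−2·5/19=180/19; d'=(10−2·85/19)/(180/19)=1/9
back: M3=1/9
back: M2=85/19−5/19·1/9=40/9
back: M1=-2−1/5·40/9=-26/9
M: M0=0, M1=-26/9, M2=40/9, M3=1/9, M4=0
seg 0: a=5, c=M0/2=0, d=(M1−M0)/(6·3)=-13/81, b=Δ0−h0·(2M0+M1)/6=7/9
seg 1: a=3, c=M1/2=-13/9, d=(M2−M1)/(6·2)=11/18, b=Δ1−h1·(2M1+M2)/6=-32/9
seg 2: a=-5, c=M2/2=20/9, d=(M3−M2)/(6·2)=-13/36, b=Δ2−h2·(2M2+M3)/6=-2
seg 3: a=-3, c=M3/2=1/18, d=(M4−M3)/(6·3)=-1/162, b=Δ3−h3·(2M3+M4)/6=23/9
t_q=9/2 → seg 1, τ=3/2; S=3+-32/9·τ+-13/9·τ²+11/18·τ³=-169/48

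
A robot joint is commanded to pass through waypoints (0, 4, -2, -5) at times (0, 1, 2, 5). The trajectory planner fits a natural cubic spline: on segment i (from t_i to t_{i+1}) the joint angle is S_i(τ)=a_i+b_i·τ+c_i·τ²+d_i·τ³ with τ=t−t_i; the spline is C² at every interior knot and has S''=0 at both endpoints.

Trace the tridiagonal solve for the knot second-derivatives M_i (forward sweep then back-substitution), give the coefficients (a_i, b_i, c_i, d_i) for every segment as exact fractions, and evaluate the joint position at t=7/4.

  seg 0: a=0 b=209/31 c=0 d=-85/31
  seg 1: a=4 b=-46/31 c=-255/31 d=115/31
  seg 2: a=-2 b=-211/31 c=90/31 d=-10/31
S(7/4) = -347/1984

Δ: Δ0=4, Δ1=-6, Δ2=-1
row 1: diag=4, rhs=-60; c'=1/4, d'=-15
row 2: denom=8−1·1/4=31/4; d'=(30−1·-15)/(31/4)=180/31
back: M2=180/31
back: M1=-15−1/4·180/31=-510/31
M: M0=0, M1=-510/31, M2=180/31, M3=0
seg 0: a=0, c=M0/2=0, d=(M1−M0)/(6·1)=-85/31, b=Δ0−h0·(2M0+M1)/6=209/31
seg 1: a=4, c=M1/2=-255/31, d=(M2−M1)/(6·1)=115/31, b=Δ1−h1·(2M1+M2)/6=-46/31
seg 2: a=-2, c=M2/2=90/31, d=(M3−M2)/(6·3)=-10/31, b=Δ2−h2·(2M2+M3)/6=-211/31
t_q=7/4 → seg 1, τ=3/4; S=4+-46/31·τ+-255/31·τ²+115/31·τ³=-347/1984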